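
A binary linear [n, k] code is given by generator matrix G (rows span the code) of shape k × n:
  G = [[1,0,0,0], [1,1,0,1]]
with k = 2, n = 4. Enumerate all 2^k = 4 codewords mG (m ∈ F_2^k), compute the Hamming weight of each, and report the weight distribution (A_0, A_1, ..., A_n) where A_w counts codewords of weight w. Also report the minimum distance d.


Weight distribution: A_0 = 1, A_1 = 1, A_2 = 1, A_3 = 1. Minimum distance d = 1.

Enumerate all 2^2 = 4 messages m ∈ F_2^2.
For each, compute codeword c = mG in F_2^4, then tally its weight.
  m = 00 → c = 0000, weight = 0.
  m = 10 → c = 1000, weight = 1.
  m = 01 → c = 1101, weight = 3.
  m = 11 → c = 0101, weight = 2.
Tally weights:
  weight 0: 1 codewords.
  weight 1: 1 codewords.
  weight 2: 1 codewords.
  weight 3: 1 codewords.
Minimum distance d = smallest w > 0 with A_w > 0 = 1.
Sanity: Σ A_w = 4 = 2^2 = 4 ✓.


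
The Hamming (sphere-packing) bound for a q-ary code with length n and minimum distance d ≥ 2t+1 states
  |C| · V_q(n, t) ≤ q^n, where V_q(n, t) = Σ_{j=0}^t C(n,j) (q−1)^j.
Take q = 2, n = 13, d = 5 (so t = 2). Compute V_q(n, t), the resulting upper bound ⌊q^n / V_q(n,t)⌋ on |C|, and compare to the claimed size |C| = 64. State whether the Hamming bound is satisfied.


V_q(n, t) = 92, q^n = 8192, Hamming bound = 89, |C| = 64 ≤ bound (satisfied).

Step 1: Compute V_q(n, t) = Σ_{j=0}^2 C(n, j) (q−1)^j.
  j = 0: C(13,0)·(1)^0 = 1·1 = 1.
  j = 1: C(13,1)·(1)^1 = 13·1 = 13.
  j = 2: C(13,2)·(1)^2 = 78·1 = 78.
  V_q(n, t) = 1 + 13 + 78 = 92.
Step 2: q^n = 2^13 = 8192.
Step 3: Hamming bound ⌊q^n / V_q(n,t)⌋ = ⌊8192/92⌋ = 89.
Step 4: Compare |C| = 64 to 89: satisfied.
The claimed |C| lies below the Hamming bound.


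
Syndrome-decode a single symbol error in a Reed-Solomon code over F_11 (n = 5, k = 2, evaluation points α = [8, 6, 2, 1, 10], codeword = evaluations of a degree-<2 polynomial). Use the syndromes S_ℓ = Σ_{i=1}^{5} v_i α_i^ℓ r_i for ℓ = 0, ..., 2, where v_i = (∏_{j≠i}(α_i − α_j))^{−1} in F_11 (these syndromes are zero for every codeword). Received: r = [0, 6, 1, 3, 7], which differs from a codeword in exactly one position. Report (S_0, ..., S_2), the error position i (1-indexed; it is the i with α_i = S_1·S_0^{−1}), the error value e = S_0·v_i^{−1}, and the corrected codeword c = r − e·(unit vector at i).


S = (4, 2, 1), error at position 2, error magnitude e = 2, c = [0, 4, 1, 3, 7].

Step 1: column multipliers v_i = (∏_{j≠i}(α_i − α_j))^{−1} mod 11.
  i = 1 (α = 8): (8−6)(8−2)(8−1)(8−10) = 2·6·7·(−2) = −168 ≡ 8, so v_1 = 8^{−1} = 7 (mod 11).
  i = 2 (α = 6): (6−8)(6−2)(6−1)(6−10) = (−2)·4·5·(−4) = 160 ≡ 6, so v_2 = 6^{−1} = 2 (mod 11).
  i = 3 (α = 2): (2−8)(2−6)(2−1)(2−10) = (−6)·(−4)·1·(−8) = −192 ≡ 6, so v_3 = 6^{−1} = 2 (mod 11).
  i = 4 (α = 1): (1−8)(1−6)(1−2)(1−10) = (−7)·(−5)·(−1)·(−9) = 315 ≡ 7, so v_4 = 7^{−1} = 8 (mod 11).
  i = 5 (α = 10): (10−8)(10−6)(10−2)(10−1) = 2·4·8·9 = 576 ≡ 4, so v_5 = 4^{−1} = 3 (mod 11).
  v = [7, 2, 2, 8, 3].
Step 2: syndromes of r = [0, 6, 1, 3, 7] (all sums mod 11).
  S_0 = Σ v_i r_i = 7·0 + 2·6 + 2·1 + 8·3 + 3·7 = 59 ≡ 4.
  S_1 = Σ v_i α_i r_i = 7·8·0 + 2·6·6 + 2·2·1 + 8·1·3 + 3·10·7 = 310 ≡ 2.
  α_i^2 mod 11 = [9, 3, 4, 1, 1].
  S_2 = Σ v_i α_i^2 r_i = 7·9·0 + 2·3·6 + 2·4·1 + 8·1·3 + 3·1·7 = 89 ≡ 1.
  S = (4, 2, 1) ≠ 0, so r is not a codeword (an error is present).
Step 3: locate the error. For a single error e at position i, S_ℓ = v_i·e·α_i^ℓ, so α_err = S_1/S_0.
  S_0^{−1} = 4^{−1} = 3 (mod 11), so α_err = 2·3 = 6 ≡ 6 = α_2. Error position i = 2.
  Consistency check: S_2/S_1 = 1·6 = 6 ≡ 6 = α_err ✓ (single-error assumption holds).
Step 4: error magnitude e = S_0/v_2 = S_0·∏_{j≠2}(α_2 − α_j) = 4·6 = 24 ≡ 2 (mod 11).
Step 5: correct position 2: c_2 = r_2 − e = 6 − 2 ≡ 4 (mod 11). Hence c = [0, 4, 1, 3, 7].
  Check: interpolating c through the α_i gives m(x) = 5 + 9·x (degree < 2) with m(α_i) = c_i for every i, so c is indeed a codeword.


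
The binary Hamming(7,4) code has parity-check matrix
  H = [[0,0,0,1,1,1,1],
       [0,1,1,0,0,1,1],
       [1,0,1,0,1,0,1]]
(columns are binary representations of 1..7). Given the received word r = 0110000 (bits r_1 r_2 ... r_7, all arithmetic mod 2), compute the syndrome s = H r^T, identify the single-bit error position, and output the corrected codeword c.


s = (0, 0, 1)^T, error position = 1, corrected codeword c = 1110000

Compute s = H r^T mod 2 one row at a time:
  s_1 = 0 + 0 + 0 + 0 = 0 ≡ 0 (mod 2).
  s_2 = 1 + 1 + 0 + 0 = 2 ≡ 0 (mod 2).
  s_3 = 0 + 1 + 0 + 0 = 1 ≡ 1 (mod 2).
s = (0, 0, 1)^T — this equals column 1 of H (binary 001), so error is at position 1.
Correct: flip bit 1 of r = 0110000 to get c = 1110000.


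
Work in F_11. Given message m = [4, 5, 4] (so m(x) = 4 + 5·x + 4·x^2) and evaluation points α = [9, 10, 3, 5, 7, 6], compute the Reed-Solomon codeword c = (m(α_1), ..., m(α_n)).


c = [10, 3, 0, 8, 4, 2]

Message polynomial: m(x) = 4 + 5·x + 4·x^2 (mod 11).
For each evaluation point α_i, compute m(α_i) mod 11:
  α_1 = 9: Horner steps 4 → 8 → 10, so m(9) = 10.
  α_2 = 10: Horner steps 4 → 1 → 3, so m(10) = 3.
  α_3 = 3: Horner steps 4 → 6 → 0, so m(3) = 0.
  α_4 = 5: Horner steps 4 → 3 → 8, so m(5) = 8.
  α_5 = 7: Horner steps 4 → 0 → 4, so m(7) = 4.
  α_6 = 6: Horner steps 4 → 7 → 2, so m(6) = 2.
Codeword c = [10, 3, 0, 8, 4, 2] ∈ F_11^6.


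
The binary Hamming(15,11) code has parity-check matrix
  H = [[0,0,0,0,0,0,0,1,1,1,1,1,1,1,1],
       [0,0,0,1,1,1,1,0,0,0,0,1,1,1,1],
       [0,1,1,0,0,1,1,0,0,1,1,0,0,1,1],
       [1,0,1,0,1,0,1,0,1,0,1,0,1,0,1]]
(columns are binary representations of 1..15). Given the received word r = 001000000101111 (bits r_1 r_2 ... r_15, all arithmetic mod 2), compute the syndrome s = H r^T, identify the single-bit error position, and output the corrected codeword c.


s = (1, 0, 0, 1)^T, error position = 9, corrected codeword c = 001000001101111

Compute s = H r^T mod 2 one row at a time:
  s_1 = 0 + 0 + 1 + 0 + 1 + 1 + 1 + 1 = 5 ≡ 1 (mod 2).
  s_2 = 0 + 0 + 0 + 0 + 1 + 1 + 1 + 1 = 4 ≡ 0 (mod 2).
  s_3 = 0 + 1 + 0 + 0 + 1 + 0 + 1 + 1 = 4 ≡ 0 (mod 2).
  s_4 = 0 + 1 + 0 + 0 + 0 + 0 + 1 + 1 = 3 ≡ 1 (mod 2).
s = (1, 0, 0, 1)^T — this equals column 9 of H (binary 1001), so error is at position 9.
Correct: flip bit 9 of r = 001000000101111 to get c = 001000001101111.


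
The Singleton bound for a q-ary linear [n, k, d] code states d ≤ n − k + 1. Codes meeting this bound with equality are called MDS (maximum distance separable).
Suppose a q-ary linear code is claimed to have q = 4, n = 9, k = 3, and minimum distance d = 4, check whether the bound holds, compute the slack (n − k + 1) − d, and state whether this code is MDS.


Singleton RHS = n − k + 1 = 7, slack = 3, bound satisfied, not MDS.

Singleton bound: d ≤ n − k + 1.
Here n = 9, k = 3, so n − k + 1 = 7.
Given d = 4, check d ≤ 7: YES.
Slack = (n − k + 1) − d = 3.
The code is NOT MDS (slack = 3 > 0).
Description: the claimed parameters are [9, 3, 4]_4; such a code would be non-MDS.


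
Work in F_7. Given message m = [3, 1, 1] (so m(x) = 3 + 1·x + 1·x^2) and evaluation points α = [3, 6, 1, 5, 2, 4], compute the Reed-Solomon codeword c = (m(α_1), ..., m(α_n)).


c = [1, 3, 5, 5, 2, 2]

Message polynomial: m(x) = 3 + 1·x + 1·x^2 (mod 7).
For each evaluation point α_i, compute m(α_i) mod 7:
  α_1 = 3: Horner steps 1 → 4 → 1, so m(3) = 1.
  α_2 = 6: Horner steps 1 → 0 → 3, so m(6) = 3.
  α_3 = 1: Horner steps 1 → 2 → 5, so m(1) = 5.
  α_4 = 5: Horner steps 1 → 6 → 5, so m(5) = 5.
  α_5 = 2: Horner steps 1 → 3 → 2, so m(2) = 2.
  α_6 = 4: Horner steps 1 → 5 → 2, so m(4) = 2.
Codeword c = [1, 3, 5, 5, 2, 2] ∈ F_7^6.


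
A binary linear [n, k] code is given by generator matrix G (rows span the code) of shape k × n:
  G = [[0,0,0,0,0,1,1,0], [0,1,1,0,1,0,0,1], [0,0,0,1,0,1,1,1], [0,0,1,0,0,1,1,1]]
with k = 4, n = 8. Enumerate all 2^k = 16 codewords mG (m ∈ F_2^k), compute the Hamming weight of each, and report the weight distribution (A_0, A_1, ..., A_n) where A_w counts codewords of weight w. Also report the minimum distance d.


Weight distribution: A_0 = 1, A_2 = 5, A_4 = 7, A_6 = 3. Minimum distance d = 2.

Enumerate all 2^4 = 16 messages m ∈ F_2^4.
For each, compute codeword c = mG in F_2^8, then tally its weight.
  m = 0000 → c = 00000000, weight = 0.
  m = 1000 → c = 00000110, weight = 2.
  m = 0100 → c = 01101001, weight = 4.
  m = 1100 → c = 01101111, weight = 6.
  m = 0010 → c = 00010111, weight = 4.
  m = 1010 → c = 00010001, weight = 2.
  m = 0110 → c = 01111110, weight = 6.
  m = 1110 → c = 01111000, weight = 4.
  m = 0001 → c = 00100111, weight = 4.
  m = 1001 → c = 00100001, weight = 2.
  m = 0101 → c = 01001110, weight = 4.
  m = 1101 → c = 01001000, weight = 2.
  m = 0011 → c = 00110000, weight = 2.
  m = 1011 → c = 00110110, weight = 4.
  m = 0111 → c = 01011001, weight = 4.
  m = 1111 → c = 01011111, weight = 6.
Tally weights:
  weight 0: 1 codewords.
  weight 2: 5 codewords.
  weight 4: 7 codewords.
  weight 6: 3 codewords.
Minimum distance d = smallest w > 0 with A_w > 0 = 2.
Sanity: Σ A_w = 16 = 2^4 = 16 ✓.


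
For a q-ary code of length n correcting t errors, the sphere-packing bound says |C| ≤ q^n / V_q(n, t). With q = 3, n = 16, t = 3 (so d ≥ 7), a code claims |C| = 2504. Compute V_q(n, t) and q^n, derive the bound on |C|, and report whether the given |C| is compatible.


V_q(n, t) = 4993, q^n = 43046721, Hamming bound = 8621, |C| = 2504 ≤ bound (satisfied).

Step 1: Compute V_q(n, t) = Σ_{j=0}^3 C(n, j) (q−1)^j.
  j = 0: C(16,0)·(2)^0 = 1·1 = 1.
  j = 1: C(16,1)·(2)^1 = 16·2 = 32.
  j = 2: C(16,2)·(2)^2 = 120·4 = 480.
  j = 3: C(16,3)·(2)^3 = 560·8 = 4480.
  V_q(n, t) = 1 + 32 + 480 + 4480 = 4993.
Step 2: q^n = 3^16 = 43046721.
Step 3: Hamming bound ⌊q^n / V_q(n,t)⌋ = ⌊43046721/4993⌋ = 8621.
Step 4: Compare |C| = 2504 to 8621: satisfied.
The claimed |C| lies below the Hamming bound.


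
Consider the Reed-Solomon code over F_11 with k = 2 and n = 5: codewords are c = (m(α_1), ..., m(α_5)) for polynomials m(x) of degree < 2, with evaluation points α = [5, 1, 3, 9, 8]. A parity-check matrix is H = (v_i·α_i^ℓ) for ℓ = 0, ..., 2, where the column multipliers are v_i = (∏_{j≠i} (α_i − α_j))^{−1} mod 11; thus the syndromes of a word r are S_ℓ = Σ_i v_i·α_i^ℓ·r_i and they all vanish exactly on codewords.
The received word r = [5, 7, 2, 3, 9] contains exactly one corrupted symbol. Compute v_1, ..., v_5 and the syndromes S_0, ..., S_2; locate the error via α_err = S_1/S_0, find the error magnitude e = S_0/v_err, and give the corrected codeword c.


S = (7, 10, 8), error at position 3, error magnitude e = 7, c = [5, 7, 6, 3, 9].

Step 1: column multipliers v_i = (∏_{j≠i}(α_i − α_j))^{−1} mod 11.
  i = 1 (α = 5): (5−1)(5−3)(5−9)(5−8) = 4·2·(−4)·(−3) = 96 ≡ 8, so v_1 = 8^{−1} = 7 (mod 11).
  i = 2 (α = 1): (1−5)(1−3)(1−9)(1−8) = (−4)·(−2)·(−8)·(−7) = 448 ≡ 8, so v_2 = 8^{−1} = 7 (mod 11).
  i = 3 (α = 3): (3−5)(3−1)(3−9)(3−8) = (−2)·2·(−6)·(−5) = −120 ≡ 1, so v_3 = 1^{−1} = 1 (mod 11).
  i = 4 (α = 9): (9−5)(9−1)(9−3)(9−8) = 4·8·6·1 = 192 ≡ 5, so v_4 = 5^{−1} = 9 (mod 11).
  i = 5 (α = 8): (8−5)(8−1)(8−3)(8−9) = 3·7·5·(−1) = −105 ≡ 5, so v_5 = 5^{−1} = 9 (mod 11).
  v = [7, 7, 1, 9, 9].
Step 2: syndromes of r = [5, 7, 2, 3, 9] (all sums mod 11).
  S_0 = Σ v_i r_i = 7·5 + 7·7 + 1·2 + 9·3 + 9·9 = 194 ≡ 7.
  S_1 = Σ v_i α_i r_i = 7·5·5 + 7·1·7 + 1·3·2 + 9·9·3 + 9·8·9 = 1121 ≡ 10.
  α_i^2 mod 11 = [3, 1, 9, 4, 9].
  S_2 = Σ v_i α_i^2 r_i = 7·3·5 + 7·1·7 + 1·9·2 + 9·4·3 + 9·9·9 = 1009 ≡ 8.
  S = (7, 10, 8) ≠ 0, so r is not a codeword (an error is present).
Step 3: locate the error. For a single error e at position i, S_ℓ = v_i·e·α_i^ℓ, so α_err = S_1/S_0.
  S_0^{−1} = 7^{−1} = 8 (mod 11), so α_err = 10·8 = 80 ≡ 3 = α_3. Error position i = 3.
  Consistency check: S_2/S_1 = 8·10 = 80 ≡ 3 = α_err ✓ (single-error assumption holds).
Step 4: error magnitude e = S_0/v_3 = S_0·∏_{j≠3}(α_3 − α_j) = 7·1 = 7 ≡ 7 (mod 11).
Step 5: correct position 3: c_3 = r_3 − e = 2 − 7 ≡ 6 (mod 11). Hence c = [5, 7, 6, 3, 9].
  Check: interpolating c through the α_i gives m(x) = 2 + 5·x (degree < 2) with m(α_i) = c_i for every i, so c is indeed a codeword.


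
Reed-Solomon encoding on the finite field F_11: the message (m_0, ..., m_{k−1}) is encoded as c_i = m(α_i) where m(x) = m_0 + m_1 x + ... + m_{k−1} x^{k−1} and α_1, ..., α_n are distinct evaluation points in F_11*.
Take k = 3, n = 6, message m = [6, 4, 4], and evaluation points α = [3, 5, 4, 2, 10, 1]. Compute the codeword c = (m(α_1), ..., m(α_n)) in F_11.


c = [10, 5, 9, 8, 6, 3]

Message polynomial: m(x) = 6 + 4·x + 4·x^2 (mod 11).
For each evaluation point α_i, compute m(α_i) mod 11:
  α_1 = 3: Horner steps 4 → 5 → 10, so m(3) = 10.
  α_2 = 5: Horner steps 4 → 2 → 5, so m(5) = 5.
  α_3 = 4: Horner steps 4 → 9 → 9, so m(4) = 9.
  α_4 = 2: Horner steps 4 → 1 → 8, so m(2) = 8.
  α_5 = 10: Horner steps 4 → 0 → 6, so m(10) = 6.
  α_6 = 1: Horner steps 4 → 8 → 3, so m(1) = 3.
Codeword c = [10, 5, 9, 8, 6, 3] ∈ F_11^6.


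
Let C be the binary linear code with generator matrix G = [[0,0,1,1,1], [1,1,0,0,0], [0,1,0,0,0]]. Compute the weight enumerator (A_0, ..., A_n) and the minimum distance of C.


Weight distribution: A_0 = 1, A_1 = 2, A_2 = 1, A_3 = 1, A_4 = 2, A_5 = 1. Minimum distance d = 1.

Enumerate all 2^3 = 8 messages m ∈ F_2^3.
For each, compute codeword c = mG in F_2^5, then tally its weight.
  m = 000 → c = 00000, weight = 0.
  m = 100 → c = 00111, weight = 3.
  m = 010 → c = 11000, weight = 2.
  m = 110 → c = 11111, weight = 5.
  m = 001 → c = 01000, weight = 1.
  m = 101 → c = 01111, weight = 4.
  m = 011 → c = 10000, weight = 1.
  m = 111 → c = 10111, weight = 4.
Tally weights:
  weight 0: 1 codewords.
  weight 1: 2 codewords.
  weight 2: 1 codewords.
  weight 3: 1 codewords.
  weight 4: 2 codewords.
  weight 5: 1 codewords.
Minimum distance d = smallest w > 0 with A_w > 0 = 1.
Sanity: Σ A_w = 8 = 2^3 = 8 ✓.


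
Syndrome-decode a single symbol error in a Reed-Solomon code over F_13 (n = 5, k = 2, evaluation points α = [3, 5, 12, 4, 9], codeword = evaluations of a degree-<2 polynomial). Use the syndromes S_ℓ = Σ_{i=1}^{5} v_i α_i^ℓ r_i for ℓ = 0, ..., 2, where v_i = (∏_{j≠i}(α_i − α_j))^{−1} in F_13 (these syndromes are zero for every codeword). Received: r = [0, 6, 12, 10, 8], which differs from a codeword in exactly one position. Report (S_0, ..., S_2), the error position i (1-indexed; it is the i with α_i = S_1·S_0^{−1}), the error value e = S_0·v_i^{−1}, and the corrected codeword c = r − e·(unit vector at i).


S = (3, 2, 10), error at position 2, error magnitude e = 12, c = [0, 7, 12, 10, 8].

Step 1: column multipliers v_i = (∏_{j≠i}(α_i − α_j))^{−1} mod 13.
  i = 1 (α = 3): (3−5)(3−12)(3−4)(3−9) = (−2)·(−9)·(−1)·(−6) = 108 ≡ 4, so v_1 = 4^{−1} = 10 (mod 13).
  i = 2 (α = 5): (5−3)(5−12)(5−4)(5−9) = 2·(−7)·1·(−4) = 56 ≡ 4, so v_2 = 4^{−1} = 10 (mod 13).
  i = 3 (α = 12): (12−3)(12−5)(12−4)(12−9) = 9·7·8·3 = 1512 ≡ 4, so v_3 = 4^{−1} = 10 (mod 13).
  i = 4 (α = 4): (4−3)(4−5)(4−12)(4−9) = 1·(−1)·(−8)·(−5) = −40 ≡ 12, so v_4 = 12^{−1} = 12 (mod 13).
  i = 5 (α = 9): (9−3)(9−5)(9−12)(9−4) = 6·4·(−3)·5 = −360 ≡ 4, so v_5 = 4^{−1} = 10 (mod 13).
  v = [10, 10, 10, 12, 10].
Step 2: syndromes of r = [0, 6, 12, 10, 8] (all sums mod 13).
  S_0 = Σ v_i r_i = 10·0 + 10·6 + 10·12 + 12·10 + 10·8 = 380 ≡ 3.
  S_1 = Σ v_i α_i r_i = 10·3·0 + 10·5·6 + 10·12·12 + 12·4·10 + 10·9·8 = 2940 ≡ 2.
  α_i^2 mod 13 = [9, 12, 1, 3, 3].
  S_2 = Σ v_i α_i^2 r_i = 10·9·0 + 10·12·6 + 10·1·12 + 12·3·10 + 10·3·8 = 1440 ≡ 10.
  S = (3, 2, 10) ≠ 0, so r is not a codeword (an error is present).
Step 3: locate the error. For a single error e at position i, S_ℓ = v_i·e·α_i^ℓ, so α_err = S_1/S_0.
  S_0^{−1} = 3^{−1} = 9 (mod 13), so α_err = 2·9 = 18 ≡ 5 = α_2. Error position i = 2.
  Consistency check: S_2/S_1 = 10·7 = 70 ≡ 5 = α_err ✓ (single-error assumption holds).
Step 4: error magnitude e = S_0/v_2 = S_0·∏_{j≠2}(α_2 − α_j) = 3·4 = 12 ≡ 12 (mod 13).
Step 5: correct position 2: c_2 = r_2 − e = 6 − 12 ≡ 7 (mod 13). Hence c = [0, 7, 12, 10, 8].
  Check: interpolating c through the α_i gives m(x) = 9 + 10·x (degree < 2) with m(α_i) = c_i for every i, so c is indeed a codeword.


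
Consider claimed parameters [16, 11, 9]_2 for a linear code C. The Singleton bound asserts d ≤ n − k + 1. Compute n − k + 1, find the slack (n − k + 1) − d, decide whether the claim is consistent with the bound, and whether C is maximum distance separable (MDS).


Singleton RHS = n − k + 1 = 6, slack = -3, bound violated (no such code; not MDS).

Singleton bound: d ≤ n − k + 1.
Here n = 16, k = 11, so n − k + 1 = 6.
Given d = 9, check d ≤ 6: NO.
Slack = (n − k + 1) − d = -3.
The slack is negative: d = 9 exceeds n − k + 1 = 6 by 3, so the Singleton bound is violated and no linear [16, 11, 9]_2 code can exist. In particular it is not MDS (MDS requires d = n − k + 1 exactly).
Description: the claimed parameters are [16, 11, 9]_2; such a code would be impossible (violates the Singleton bound).


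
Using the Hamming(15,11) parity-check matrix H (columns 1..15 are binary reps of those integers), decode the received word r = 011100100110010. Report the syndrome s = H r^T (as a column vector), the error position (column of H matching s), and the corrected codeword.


s = (1, 1, 0, 1)^T, error position = 13, corrected codeword c = 011100100110110

Compute s = H r^T mod 2 one row at a time:
  s_1 = 0 + 0 + 1 + 1 + 0 + 0 + 1 + 0 = 3 ≡ 1 (mod 2).
  s_2 = 1 + 0 + 0 + 1 + 0 + 0 + 1 + 0 = 3 ≡ 1 (mod 2).
  s_3 = 1 + 1 + 0 + 1 + 1 + 1 + 1 + 0 = 6 ≡ 0 (mod 2).
  s_4 = 0 + 1 + 0 + 1 + 0 + 1 + 0 + 0 = 3 ≡ 1 (mod 2).
s = (1, 1, 0, 1)^T — this equals column 13 of H (binary 1101), so error is at position 13.
Correct: flip bit 13 of r = 011100100110010 to get c = 011100100110110.


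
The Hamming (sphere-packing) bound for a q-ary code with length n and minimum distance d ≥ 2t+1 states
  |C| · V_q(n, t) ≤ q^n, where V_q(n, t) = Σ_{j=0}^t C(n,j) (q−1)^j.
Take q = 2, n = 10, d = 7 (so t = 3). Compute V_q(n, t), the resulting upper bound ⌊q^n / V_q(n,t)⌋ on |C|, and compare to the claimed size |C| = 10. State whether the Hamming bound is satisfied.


V_q(n, t) = 176, q^n = 1024, Hamming bound = 5, |C| = 10 > bound (violated).

Step 1: Compute V_q(n, t) = Σ_{j=0}^3 C(n, j) (q−1)^j.
  j = 0: C(10,0)·(1)^0 = 1·1 = 1.
  j = 1: C(10,1)·(1)^1 = 10·1 = 10.
  j = 2: C(10,2)·(1)^2 = 45·1 = 45.
  j = 3: C(10,3)·(1)^3 = 120·1 = 120.
  V_q(n, t) = 1 + 10 + 45 + 120 = 176.
Step 2: q^n = 2^10 = 1024.
Step 3: Hamming bound ⌊q^n / V_q(n,t)⌋ = ⌊1024/176⌋ = 5.
Step 4: Compare |C| = 10 to 5: violated.
The claimed |C| lies above the Hamming bound, so no 2-ary code of length 10 with d ≥ 7 can have 10 codewords.


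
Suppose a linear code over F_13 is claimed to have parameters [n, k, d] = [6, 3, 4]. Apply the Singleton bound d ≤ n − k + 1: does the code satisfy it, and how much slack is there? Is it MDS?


Singleton RHS = n − k + 1 = 4, slack = 0, bound satisfied, MDS.

Singleton bound: d ≤ n − k + 1.
Here n = 6, k = 3, so n − k + 1 = 4.
Given d = 4, check d ≤ 4: YES.
Slack = (n − k + 1) − d = 0.
The code is MDS (slack = 0).
Description: the claimed parameters are [6, 3, 4]_13; such a code would be MDS (meets Singleton bound).


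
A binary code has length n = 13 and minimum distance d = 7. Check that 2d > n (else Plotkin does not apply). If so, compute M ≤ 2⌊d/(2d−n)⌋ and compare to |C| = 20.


Plotkin bound M ≤ 14; given |C| = 20 > bound (violated).

Check applicability: 2d = 14, n = 13.
2d − n = 1 > 0, so Plotkin applies.
Compute d/(2d−n) = 7/1 ≈ 7.0000.
⌊d/(2d−n)⌋ = 7.
Plotkin bound: M ≤ 2·7 = 14.
Given |C| = 20, check: VIOLATED.
This |C| is above the Plotkin bound, so no binary code with n = 13, d = 7 and 20 codewords exists.


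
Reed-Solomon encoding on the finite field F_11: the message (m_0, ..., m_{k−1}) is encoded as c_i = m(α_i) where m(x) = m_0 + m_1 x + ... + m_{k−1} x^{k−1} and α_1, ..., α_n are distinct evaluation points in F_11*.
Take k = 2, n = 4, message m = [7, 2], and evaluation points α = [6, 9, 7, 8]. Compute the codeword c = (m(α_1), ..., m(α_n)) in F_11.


c = [8, 3, 10, 1]

Message polynomial: m(x) = 7 + 2·x (mod 11).
For each evaluation point α_i, compute m(α_i) mod 11:
  α_1 = 6: Horner steps 2 → 8, so m(6) = 8.
  α_2 = 9: Horner steps 2 → 3, so m(9) = 3.
  α_3 = 7: Horner steps 2 → 10, so m(7) = 10.
  α_4 = 8: Horner steps 2 → 1, so m(8) = 1.
Codeword c = [8, 3, 10, 1] ∈ F_11^4.


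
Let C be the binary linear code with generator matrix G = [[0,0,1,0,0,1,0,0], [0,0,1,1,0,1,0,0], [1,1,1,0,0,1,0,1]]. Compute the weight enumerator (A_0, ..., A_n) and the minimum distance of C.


Weight distribution: A_0 = 1, A_1 = 1, A_2 = 1, A_3 = 2, A_4 = 1, A_5 = 1, A_6 = 1. Minimum distance d = 1.

Enumerate all 2^3 = 8 messages m ∈ F_2^3.
For each, compute codeword c = mG in F_2^8, then tally its weight.
  m = 000 → c = 00000000, weight = 0.
  m = 100 → c = 00100100, weight = 2.
  m = 010 → c = 00110100, weight = 3.
  m = 110 → c = 00010000, weight = 1.
  m = 001 → c = 11100101, weight = 5.
  m = 101 → c = 11000001, weight = 3.
  m = 011 → c = 11010001, weight = 4.
  m = 111 → c = 11110101, weight = 6.
Tally weights:
  weight 0: 1 codewords.
  weight 1: 1 codewords.
  weight 2: 1 codewords.
  weight 3: 2 codewords.
  weight 4: 1 codewords.
  weight 5: 1 codewords.
  weight 6: 1 codewords.
Minimum distance d = smallest w > 0 with A_w > 0 = 1.
Sanity: Σ A_w = 8 = 2^3 = 8 ✓.


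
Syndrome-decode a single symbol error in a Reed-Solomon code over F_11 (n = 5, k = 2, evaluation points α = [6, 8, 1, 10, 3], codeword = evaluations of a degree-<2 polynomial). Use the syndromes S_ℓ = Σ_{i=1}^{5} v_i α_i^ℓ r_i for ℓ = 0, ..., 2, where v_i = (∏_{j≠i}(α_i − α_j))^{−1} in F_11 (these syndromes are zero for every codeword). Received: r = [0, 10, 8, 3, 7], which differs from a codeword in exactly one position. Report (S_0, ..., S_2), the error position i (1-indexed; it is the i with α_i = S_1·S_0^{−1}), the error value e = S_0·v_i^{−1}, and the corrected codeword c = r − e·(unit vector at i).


S = (3, 8, 3), error at position 4, error magnitude e = 5, c = [0, 10, 8, 9, 7].

Step 1: column multipliers v_i = (∏_{j≠i}(α_i − α_j))^{−1} mod 11.
  i = 1 (α = 6): (6−8)(6−1)(6−10)(6−3) = (−2)·5·(−4)·3 = 120 ≡ 10, so v_1 = 10^{−1} = 10 (mod 11).
  i = 2 (α = 8): (8−6)(8−1)(8−10)(8−3) = 2·7·(−2)·5 = −140 ≡ 3, so v_2 = 3^{−1} = 4 (mod 11).
  i = 3 (α = 1): (1−6)(1−8)(1−10)(1−3) = (−5)·(−7)·(−9)·(−2) = 630 ≡ 3, so v_3 = 3^{−1} = 4 (mod 11).
  i = 4 (α = 10): (10−6)(10−8)(10−1)(10−3) = 4·2·9·7 = 504 ≡ 9, so v_4 = 9^{−1} = 5 (mod 11).
  i = 5 (α = 3): (3−6)(3−8)(3−1)(3−10) = (−3)·(−5)·2·(−7) = −210 ≡ 10, so v_5 = 10^{−1} = 10 (mod 11).
  v = [10, 4, 4, 5, 10].
Step 2: syndromes of r = [0, 10, 8, 3, 7] (all sums mod 11).
  S_0 = Σ v_i r_i = 10·0 + 4·10 + 4·8 + 5·3 + 10·7 = 157 ≡ 3.
  S_1 = Σ v_i α_i r_i = 10·6·0 + 4·8·10 + 4·1·8 + 5·10·3 + 10·3·7 = 712 ≡ 8.
  α_i^2 mod 11 = [3, 9, 1, 1, 9].
  S_2 = Σ v_i α_i^2 r_i = 10·3·0 + 4·9·10 + 4·1·8 + 5·1·3 + 10·9·7 = 1037 ≡ 3.
  S = (3, 8, 3) ≠ 0, so r is not a codeword (an error is present).
Step 3: locate the error. For a single error e at position i, S_ℓ = v_i·e·α_i^ℓ, so α_err = S_1/S_0.
  S_0^{−1} = 3^{−1} = 4 (mod 11), so α_err = 8·4 = 32 ≡ 10 = α_4. Error position i = 4.
  Consistency check: S_2/S_1 = 3·7 = 21 ≡ 10 = α_err ✓ (single-error assumption holds).
Step 4: error magnitude e = S_0/v_4 = S_0·∏_{j≠4}(α_4 − α_j) = 3·9 = 27 ≡ 5 (mod 11).
Step 5: correct position 4: c_4 = r_4 − e = 3 − 5 ≡ 9 (mod 11). Hence c = [0, 10, 8, 9, 7].
  Check: interpolating c through the α_i gives m(x) = 3 + 5·x (degree < 2) with m(α_i) = c_i for every i, so c is indeed a codeword.


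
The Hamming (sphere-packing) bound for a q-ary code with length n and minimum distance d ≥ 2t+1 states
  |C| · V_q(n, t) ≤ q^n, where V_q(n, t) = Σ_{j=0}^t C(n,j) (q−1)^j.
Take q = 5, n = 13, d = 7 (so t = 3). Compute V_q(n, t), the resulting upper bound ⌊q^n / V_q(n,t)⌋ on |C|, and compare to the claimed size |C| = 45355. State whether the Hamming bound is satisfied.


V_q(n, t) = 19605, q^n = 1220703125, Hamming bound = 62264, |C| = 45355 ≤ bound (satisfied).

Step 1: Compute V_q(n, t) = Σ_{j=0}^3 C(n, j) (q−1)^j.
  j = 0: C(13,0)·(4)^0 = 1·1 = 1.
  j = 1: C(13,1)·(4)^1 = 13·4 = 52.
  j = 2: C(13,2)·(4)^2 = 78·16 = 1248.
  j = 3: C(13,3)·(4)^3 = 286·64 = 18304.
  V_q(n, t) = 1 + 52 + 1248 + 18304 = 19605.
Step 2: q^n = 5^13 = 1220703125.
Step 3: Hamming bound ⌊q^n / V_q(n,t)⌋ = ⌊1220703125/19605⌋ = 62264.
Step 4: Compare |C| = 45355 to 62264: satisfied.
The claimed |C| lies below the Hamming bound.


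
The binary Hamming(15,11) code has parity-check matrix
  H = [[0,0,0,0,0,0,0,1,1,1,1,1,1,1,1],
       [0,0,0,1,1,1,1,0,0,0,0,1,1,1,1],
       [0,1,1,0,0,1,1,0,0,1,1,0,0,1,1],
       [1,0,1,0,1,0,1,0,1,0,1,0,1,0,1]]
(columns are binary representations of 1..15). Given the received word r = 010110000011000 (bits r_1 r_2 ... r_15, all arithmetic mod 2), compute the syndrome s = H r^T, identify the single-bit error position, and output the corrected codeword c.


s = (0, 1, 0, 0)^T, error position = 4, corrected codeword c = 010010000011000

Compute s = H r^T mod 2 one row at a time:
  s_1 = 0 + 0 + 0 + 1 + 1 + 0 + 0 + 0 = 2 ≡ 0 (mod 2).
  s_2 = 1 + 1 + 0 + 0 + 1 + 0 + 0 + 0 = 3 ≡ 1 (mod 2).
  s_3 = 1 + 0 + 0 + 0 + 0 + 1 + 0 + 0 = 2 ≡ 0 (mod 2).
  s_4 = 0 + 0 + 1 + 0 + 0 + 1 + 0 + 0 = 2 ≡ 0 (mod 2).
s = (0, 1, 0, 0)^T — this equals column 4 of H (binary 0100), so error is at position 4.
Correct: flip bit 4 of r = 010110000011000 to get c = 010010000011000.


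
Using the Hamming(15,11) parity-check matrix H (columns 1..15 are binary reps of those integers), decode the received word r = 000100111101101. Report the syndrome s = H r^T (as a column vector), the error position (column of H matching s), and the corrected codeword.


s = (0, 1, 1, 0)^T, error position = 6, corrected codeword c = 000101111101101

Compute s = H r^T mod 2 one row at a time:
  s_1 = 1 + 1 + 1 + 0 + 1 + 1 + 0 + 1 = 6 ≡ 0 (mod 2).
  s_2 = 1 + 0 + 0 + 1 + 1 + 1 + 0 + 1 = 5 ≡ 1 (mod 2).
  s_3 = 0 + 0 + 0 + 1 + 1 + 0 + 0 + 1 = 3 ≡ 1 (mod 2).
  s_4 = 0 + 0 + 0 + 1 + 1 + 0 + 1 + 1 = 4 ≡ 0 (mod 2).
s = (0, 1, 1, 0)^T — this equals column 6 of H (binary 0110), so error is at position 6.
Correct: flip bit 6 of r = 000100111101101 to get c = 000101111101101.


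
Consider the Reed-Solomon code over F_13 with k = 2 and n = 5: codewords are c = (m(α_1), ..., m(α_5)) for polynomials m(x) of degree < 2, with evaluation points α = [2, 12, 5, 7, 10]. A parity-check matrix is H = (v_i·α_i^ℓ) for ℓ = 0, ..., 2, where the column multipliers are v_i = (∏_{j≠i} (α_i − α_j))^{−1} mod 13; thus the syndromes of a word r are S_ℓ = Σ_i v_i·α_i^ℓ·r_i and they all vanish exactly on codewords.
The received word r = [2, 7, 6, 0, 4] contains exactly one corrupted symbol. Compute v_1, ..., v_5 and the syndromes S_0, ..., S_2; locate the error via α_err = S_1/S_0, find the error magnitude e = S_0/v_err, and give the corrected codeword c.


S = (2, 11, 2), error at position 2, error magnitude e = 9, c = [2, 11, 6, 0, 4].

Step 1: column multipliers v_i = (∏_{j≠i}(α_i − α_j))^{−1} mod 13.
  i = 1 (α = 2): (2−12)(2−5)(2−7)(2−10) = (−10)·(−3)·(−5)·(−8) = 1200 ≡ 4, so v_1 = 4^{−1} = 10 (mod 13).
  i = 2 (α = 12): (12−2)(12−5)(12−7)(12−10) = 10·7·5·2 = 700 ≡ 11, so v_2 = 11^{−1} = 6 (mod 13).
  i = 3 (α = 5): (5−2)(5−12)(5−7)(5−10) = 3·(−7)·(−2)·(−5) = −210 ≡ 11, so v_3 = 11^{−1} = 6 (mod 13).
  i = 4 (α = 7): (7−2)(7−12)(7−5)(7−10) = 5·(−5)·2·(−3) = 150 ≡ 7, so v_4 = 7^{−1} = 2 (mod 13).
  i = 5 (α = 10): (10−2)(10−12)(10−5)(10−7) = 8·(−2)·5·3 = −240 ≡ 7, so v_5 = 7^{−1} = 2 (mod 13).
  v = [10, 6, 6, 2, 2].
Step 2: syndromes of r = [2, 7, 6, 0, 4] (all sums mod 13).
  S_0 = Σ v_i r_i = 10·2 + 6·7 + 6·6 + 2·0 + 2·4 = 106 ≡ 2.
  S_1 = Σ v_i α_i r_i = 10·2·2 + 6·12·7 + 6·5·6 + 2·7·0 + 2·10·4 = 804 ≡ 11.
  α_i^2 mod 13 = [4, 1, 12, 10, 9].
  S_2 = Σ v_i α_i^2 r_i = 10·4·2 + 6·1·7 + 6·12·6 + 2·10·0 + 2·9·4 = 626 ≡ 2.
  S = (2, 11, 2) ≠ 0, so r is not a codeword (an error is present).
Step 3: locate the error. For a single error e at position i, S_ℓ = v_i·e·α_i^ℓ, so α_err = S_1/S_0.
  S_0^{−1} = 2^{−1} = 7 (mod 13), so α_err = 11·7 = 77 ≡ 12 = α_2. Error position i = 2.
  Consistency check: S_2/S_1 = 2·6 = 12 ≡ 12 = α_err ✓ (single-error assumption holds).
Step 4: error magnitude e = S_0/v_2 = S_0·∏_{j≠2}(α_2 − α_j) = 2·11 = 22 ≡ 9 (mod 13).
Step 5: correct position 2: c_2 = r_2 − e = 7 − 9 ≡ 11 (mod 13). Hence c = [2, 11, 6, 0, 4].
  Check: interpolating c through the α_i gives m(x) = 8 + 10·x (degree < 2) with m(α_i) = c_i for every i, so c is indeed a codeword.


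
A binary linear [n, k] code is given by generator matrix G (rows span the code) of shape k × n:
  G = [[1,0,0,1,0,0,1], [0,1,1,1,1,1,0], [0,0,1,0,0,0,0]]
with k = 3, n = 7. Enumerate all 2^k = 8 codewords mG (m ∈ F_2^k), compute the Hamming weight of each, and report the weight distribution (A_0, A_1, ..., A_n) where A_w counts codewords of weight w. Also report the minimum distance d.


Weight distribution: A_0 = 1, A_1 = 1, A_3 = 1, A_4 = 2, A_5 = 2, A_6 = 1. Minimum distance d = 1.

Enumerate all 2^3 = 8 messages m ∈ F_2^3.
For each, compute codeword c = mG in F_2^7, then tally its weight.
  m = 000 → c = 0000000, weight = 0.
  m = 100 → c = 1001001, weight = 3.
  m = 010 → c = 0111110, weight = 5.
  m = 110 → c = 1110111, weight = 6.
  m = 001 → c = 0010000, weight = 1.
  m = 101 → c = 1011001, weight = 4.
  m = 011 → c = 0101110, weight = 4.
  m = 111 → c = 1100111, weight = 5.
Tally weights:
  weight 0: 1 codewords.
  weight 1: 1 codewords.
  weight 3: 1 codewords.
  weight 4: 2 codewords.
  weight 5: 2 codewords.
  weight 6: 1 codewords.
Minimum distance d = smallest w > 0 with A_w > 0 = 1.
Sanity: Σ A_w = 8 = 2^3 = 8 ✓.


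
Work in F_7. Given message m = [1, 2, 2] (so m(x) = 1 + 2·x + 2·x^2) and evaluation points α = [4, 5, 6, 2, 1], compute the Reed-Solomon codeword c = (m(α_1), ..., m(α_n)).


c = [6, 5, 1, 6, 5]

Message polynomial: m(x) = 1 + 2·x + 2·x^2 (mod 7).
For each evaluation point α_i, compute m(α_i) mod 7:
  α_1 = 4: Horner steps 2 → 3 → 6, so m(4) = 6.
  α_2 = 5: Horner steps 2 → 5 → 5, so m(5) = 5.
  α_3 = 6: Horner steps 2 → 0 → 1, so m(6) = 1.
  α_4 = 2: Horner steps 2 → 6 → 6, so m(2) = 6.
  α_5 = 1: Horner steps 2 → 4 → 5, so m(1) = 5.
Codeword c = [6, 5, 1, 6, 5] ∈ F_7^5.


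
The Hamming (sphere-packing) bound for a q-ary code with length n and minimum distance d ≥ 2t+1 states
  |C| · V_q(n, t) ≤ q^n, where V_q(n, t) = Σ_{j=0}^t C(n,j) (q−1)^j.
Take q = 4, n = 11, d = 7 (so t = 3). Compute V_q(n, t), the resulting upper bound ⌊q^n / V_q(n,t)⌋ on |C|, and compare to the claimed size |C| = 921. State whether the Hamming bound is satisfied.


V_q(n, t) = 4984, q^n = 4194304, Hamming bound = 841, |C| = 921 > bound (violated).

Step 1: Compute V_q(n, t) = Σ_{j=0}^3 C(n, j) (q−1)^j.
  j = 0: C(11,0)·(3)^0 = 1·1 = 1.
  j = 1: C(11,1)·(3)^1 = 11·3 = 33.
  j = 2: C(11,2)·(3)^2 = 55·9 = 495.
  j = 3: C(11,3)·(3)^3 = 165·27 = 4455.
  V_q(n, t) = 1 + 33 + 495 + 4455 = 4984.
Step 2: q^n = 4^11 = 4194304.
Step 3: Hamming bound ⌊q^n / V_q(n,t)⌋ = ⌊4194304/4984⌋ = 841.
Step 4: Compare |C| = 921 to 841: violated.
The claimed |C| lies above the Hamming bound, so no 4-ary code of length 11 with d ≥ 7 can have 921 codewords.


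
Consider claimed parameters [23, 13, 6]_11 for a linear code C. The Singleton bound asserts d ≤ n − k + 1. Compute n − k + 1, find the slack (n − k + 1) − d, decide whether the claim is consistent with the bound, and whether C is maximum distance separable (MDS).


Singleton RHS = n − k + 1 = 11, slack = 5, bound satisfied, not MDS.

Singleton bound: d ≤ n − k + 1.
Here n = 23, k = 13, so n − k + 1 = 11.
Given d = 6, check d ≤ 11: YES.
Slack = (n − k + 1) − d = 5.
The code is NOT MDS (slack = 5 > 0).
Description: the claimed parameters are [23, 13, 6]_11; such a code would be non-MDS.


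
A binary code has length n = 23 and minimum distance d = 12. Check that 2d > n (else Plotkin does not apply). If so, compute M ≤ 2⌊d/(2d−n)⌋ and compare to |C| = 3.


Plotkin bound M ≤ 24; given |C| = 3 ≤ bound (satisfied).

Check applicability: 2d = 24, n = 23.
2d − n = 1 > 0, so Plotkin applies.
Compute d/(2d−n) = 12/1 ≈ 12.0000.
⌊d/(2d−n)⌋ = 12.
Plotkin bound: M ≤ 2·12 = 24.
Given |C| = 3, check: satisfied.
This |C| is below the Plotkin bound.


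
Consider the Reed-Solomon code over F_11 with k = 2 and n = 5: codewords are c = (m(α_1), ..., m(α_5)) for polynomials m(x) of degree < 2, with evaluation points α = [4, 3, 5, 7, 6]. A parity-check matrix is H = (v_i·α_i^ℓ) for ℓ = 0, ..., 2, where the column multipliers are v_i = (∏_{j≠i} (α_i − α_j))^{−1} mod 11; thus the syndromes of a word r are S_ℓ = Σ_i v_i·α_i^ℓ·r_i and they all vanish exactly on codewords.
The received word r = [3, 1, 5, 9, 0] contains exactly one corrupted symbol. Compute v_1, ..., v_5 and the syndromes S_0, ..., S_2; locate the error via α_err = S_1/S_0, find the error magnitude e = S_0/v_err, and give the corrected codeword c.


S = (3, 7, 9), error at position 5, error magnitude e = 4, c = [3, 1, 5, 9, 7].

Step 1: column multipliers v_i = (∏_{j≠i}(α_i − α_j))^{−1} mod 11.
  i = 1 (α = 4): (4−3)(4−5)(4−7)(4−6) = 1·(−1)·(−3)·(−2) = −6 ≡ 5, so v_1 = 5^{−1} = 9 (mod 11).
  i = 2 (α = 3): (3−4)(3−5)(3−7)(3−6) = (−1)·(−2)·(−4)·(−3) = 24 ≡ 2, so v_2 = 2^{−1} = 6 (mod 11).
  i = 3 (α = 5): (5−4)(5−3)(5−7)(5−6) = 1·2·(−2)·(−1) = 4 ≡ 4, so v_3 = 4^{−1} = 3 (mod 11).
  i = 4 (α = 7): (7−4)(7−3)(7−5)(7−6) = 3·4·2·1 = 24 ≡ 2, so v_4 = 2^{−1} = 6 (mod 11).
  i = 5 (α = 6): (6−4)(6−3)(6−5)(6−7) = 2·3·1·(−1) = −6 ≡ 5, so v_5 = 5^{−1} = 9 (mod 11).
  v = [9, 6, 3, 6, 9].
Step 2: syndromes of r = [3, 1, 5, 9, 0] (all sums mod 11).
  S_0 = Σ v_i r_i = 9·3 + 6·1 + 3·5 + 6·9 + 9·0 = 102 ≡ 3.
  S_1 = Σ v_i α_i r_i = 9·4·3 + 6·3·1 + 3·5·5 + 6·7·9 + 9·6·0 = 579 ≡ 7.
  α_i^2 mod 11 = [5, 9, 3, 5, 3].
  S_2 = Σ v_i α_i^2 r_i = 9·5·3 + 6·9·1 + 3·3·5 + 6·5·9 + 9·3·0 = 504 ≡ 9.
  S = (3, 7, 9) ≠ 0, so r is not a codeword (an error is present).
Step 3: locate the error. For a single error e at position i, S_ℓ = v_i·e·α_i^ℓ, so α_err = S_1/S_0.
  S_0^{−1} = 3^{−1} = 4 (mod 11), so α_err = 7·4 = 28 ≡ 6 = α_5. Error position i = 5.
  Consistency check: S_2/S_1 = 9·8 = 72 ≡ 6 = α_err ✓ (single-error assumption holds).
Step 4: error magnitude e = S_0/v_5 = S_0·∏_{j≠5}(α_5 − α_j) = 3·5 = 15 ≡ 4 (mod 11).
Step 5: correct position 5: c_5 = r_5 − e = 0 − 4 ≡ 7 (mod 11). Hence c = [3, 1, 5, 9, 7].
  Check: interpolating c through the α_i gives m(x) = 6 + 2·x (degree < 2) with m(α_i) = c_i for every i, so c is indeed a codeword.


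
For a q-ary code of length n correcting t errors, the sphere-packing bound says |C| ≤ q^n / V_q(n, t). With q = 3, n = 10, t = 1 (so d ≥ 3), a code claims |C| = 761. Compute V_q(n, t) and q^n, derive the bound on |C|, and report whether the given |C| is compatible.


V_q(n, t) = 21, q^n = 59049, Hamming bound = 2811, |C| = 761 ≤ bound (satisfied).

Step 1: Compute V_q(n, t) = Σ_{j=0}^1 C(n, j) (q−1)^j.
  j = 0: C(10,0)·(2)^0 = 1·1 = 1.
  j = 1: C(10,1)·(2)^1 = 10·2 = 20.
  V_q(n, t) = 1 + 20 = 21.
Step 2: q^n = 3^10 = 59049.
Step 3: Hamming bound ⌊q^n / V_q(n,t)⌋ = ⌊59049/21⌋ = 2811.
Step 4: Compare |C| = 761 to 2811: satisfied.
The claimed |C| lies below the Hamming bound.


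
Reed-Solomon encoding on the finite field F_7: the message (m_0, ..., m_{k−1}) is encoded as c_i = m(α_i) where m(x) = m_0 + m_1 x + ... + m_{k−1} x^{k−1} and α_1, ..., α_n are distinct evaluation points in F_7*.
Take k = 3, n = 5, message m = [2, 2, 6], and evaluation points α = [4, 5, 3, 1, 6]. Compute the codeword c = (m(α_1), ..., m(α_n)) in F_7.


c = [1, 1, 6, 3, 6]

Message polynomial: m(x) = 2 + 2·x + 6·x^2 (mod 7).
For each evaluation point α_i, compute m(α_i) mod 7:
  α_1 = 4: Horner steps 6 → 5 → 1, so m(4) = 1.
  α_2 = 5: Horner steps 6 → 4 → 1, so m(5) = 1.
  α_3 = 3: Horner steps 6 → 6 → 6, so m(3) = 6.
  α_4 = 1: Horner steps 6 → 1 → 3, so m(1) = 3.
  α_5 = 6: Horner steps 6 → 3 → 6, so m(6) = 6.
Codeword c = [1, 1, 6, 3, 6] ∈ F_7^5.


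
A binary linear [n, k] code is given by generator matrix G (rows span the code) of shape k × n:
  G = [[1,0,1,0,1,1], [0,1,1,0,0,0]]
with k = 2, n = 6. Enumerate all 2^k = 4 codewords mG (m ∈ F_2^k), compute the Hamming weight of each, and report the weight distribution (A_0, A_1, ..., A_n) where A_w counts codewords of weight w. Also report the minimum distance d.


Weight distribution: A_0 = 1, A_2 = 1, A_4 = 2. Minimum distance d = 2.

Enumerate all 2^2 = 4 messages m ∈ F_2^2.
For each, compute codeword c = mG in F_2^6, then tally its weight.
  m = 00 → c = 000000, weight = 0.
  m = 10 → c = 101011, weight = 4.
  m = 01 → c = 011000, weight = 2.
  m = 11 → c = 110011, weight = 4.
Tally weights:
  weight 0: 1 codewords.
  weight 2: 1 codewords.
  weight 4: 2 codewords.
Minimum distance d = smallest w > 0 with A_w > 0 = 2.
Sanity: Σ A_w = 4 = 2^2 = 4 ✓.


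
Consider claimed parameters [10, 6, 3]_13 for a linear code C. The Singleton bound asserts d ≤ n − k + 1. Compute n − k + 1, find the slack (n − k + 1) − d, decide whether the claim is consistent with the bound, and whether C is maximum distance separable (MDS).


Singleton RHS = n − k + 1 = 5, slack = 2, bound satisfied, not MDS.

Singleton bound: d ≤ n − k + 1.
Here n = 10, k = 6, so n − k + 1 = 5.
Given d = 3, check d ≤ 5: YES.
Slack = (n − k + 1) − d = 2.
The code is NOT MDS (slack = 2 > 0).
Description: the claimed parameters are [10, 6, 3]_13; such a code would be non-MDS.


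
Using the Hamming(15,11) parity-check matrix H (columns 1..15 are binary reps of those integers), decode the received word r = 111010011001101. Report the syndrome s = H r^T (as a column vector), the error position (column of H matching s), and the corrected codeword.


s = (1, 0, 1, 0)^T, error position = 10, corrected codeword c = 111010011101101

Compute s = H r^T mod 2 one row at a time:
  s_1 = 1 + 1 + 0 + 0 + 1 + 1 + 0 + 1 = 5 ≡ 1 (mod 2).
  s_2 = 0 + 1 + 0 + 0 + 1 + 1 + 0 + 1 = 4 ≡ 0 (mod 2).
  s_3 = 1 + 1 + 0 + 0 + 0 + 0 + 0 + 1 = 3 ≡ 1 (mod 2).
  s_4 = 1 + 1 + 1 + 0 + 1 + 0 + 1 + 1 = 6 ≡ 0 (mod 2).
s = (1, 0, 1, 0)^T — this equals column 10 of H (binary 1010), so error is at position 10.
Correct: flip bit 10 of r = 111010011001101 to get c = 111010011101101.
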